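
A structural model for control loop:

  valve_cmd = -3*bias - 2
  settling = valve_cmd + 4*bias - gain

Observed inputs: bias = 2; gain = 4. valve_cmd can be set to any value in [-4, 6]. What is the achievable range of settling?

0 to 10

Intervening on valve_cmd fixes its value directly, overriding its dependence on bias.
Substituting into the settling equation gives settling = valve_cmd + 4.
Linear in valve_cmd, so extremes are at the endpoints: valve_cmd = -4 gives settling = 0; valve_cmd = 6 gives settling = 10.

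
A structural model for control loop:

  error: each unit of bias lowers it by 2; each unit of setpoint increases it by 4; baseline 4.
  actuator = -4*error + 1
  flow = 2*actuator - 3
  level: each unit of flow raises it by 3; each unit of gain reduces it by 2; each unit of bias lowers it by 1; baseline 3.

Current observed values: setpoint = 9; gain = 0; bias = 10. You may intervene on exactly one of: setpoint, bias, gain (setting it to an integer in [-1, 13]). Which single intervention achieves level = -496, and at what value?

set gain = 3

Intervening on setpoint: level = -96*setpoint + 374. Reaching -496 requires setpoint = 145/16, not an integer.
Intervening on bias: level = 47*bias - 960. Reaching -496 requires bias = 464/47, not an integer.
Intervening on gain: with other inputs at their observed values, level = -2*gain - 490. Solving for -496 gives gain = 3, within [-1, 13].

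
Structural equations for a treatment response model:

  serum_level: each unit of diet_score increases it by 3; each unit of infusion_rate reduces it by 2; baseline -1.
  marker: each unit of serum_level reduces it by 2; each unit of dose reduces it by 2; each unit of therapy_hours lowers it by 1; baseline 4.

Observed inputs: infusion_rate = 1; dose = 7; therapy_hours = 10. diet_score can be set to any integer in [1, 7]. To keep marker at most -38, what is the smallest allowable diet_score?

diet_score = 4

Substituting into the serum_level equation gives serum_level = 3*diet_score - 3.
marker becomes -6*diet_score - 14.
Require -6*diet_score - 14 ≤ -38, so diet_score ≥ 4.
The smallest integer in [1, 7] satisfying this is 4.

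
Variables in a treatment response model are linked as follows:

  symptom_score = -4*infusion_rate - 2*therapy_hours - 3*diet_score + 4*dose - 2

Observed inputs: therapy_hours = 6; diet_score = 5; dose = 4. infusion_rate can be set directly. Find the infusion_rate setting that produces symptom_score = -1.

Substituting into the symptom_score equation gives symptom_score = -4*infusion_rate - 13.
Solve -4*infusion_rate - 13 = -1: infusion_rate = (-1 + 13) / -4 = -3.

infusion_rate = -3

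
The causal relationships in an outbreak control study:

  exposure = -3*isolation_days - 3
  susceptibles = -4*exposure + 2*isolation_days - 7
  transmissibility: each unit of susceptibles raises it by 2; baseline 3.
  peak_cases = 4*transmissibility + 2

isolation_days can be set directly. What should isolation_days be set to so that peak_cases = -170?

Substituting into the susceptibles equation gives susceptibles = 14*isolation_days + 5.
So transmissibility = 28*isolation_days + 13.
So peak_cases = 112*isolation_days + 54.
Solve 112*isolation_days + 54 = -170: isolation_days = (-170 - 54) / 112 = -2.

isolation_days = -2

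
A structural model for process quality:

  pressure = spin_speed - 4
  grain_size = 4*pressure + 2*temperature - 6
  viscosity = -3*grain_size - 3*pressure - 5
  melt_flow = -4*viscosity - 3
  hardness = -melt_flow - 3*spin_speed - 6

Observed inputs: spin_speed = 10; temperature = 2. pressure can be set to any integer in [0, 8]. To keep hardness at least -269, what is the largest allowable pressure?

Intervening on pressure fixes its value directly, overriding its dependence on spin_speed.
Substituting into the grain_size equation gives grain_size = 4*pressure - 2.
Substituting into the viscosity equation gives viscosity = -15*pressure + 1.
Substituting into the melt_flow equation gives melt_flow = 60*pressure - 7.
hardness becomes -60*pressure - 29.
Require -60*pressure - 29 ≥ -269, so pressure ≤ 4.
The largest integer in [0, 8] satisfying this is 4.

pressure = 4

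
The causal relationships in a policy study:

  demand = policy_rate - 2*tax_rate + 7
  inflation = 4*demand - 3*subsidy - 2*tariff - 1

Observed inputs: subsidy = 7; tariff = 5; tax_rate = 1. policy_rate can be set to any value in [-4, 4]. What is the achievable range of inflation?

-28 to 4

Substituting into the demand equation gives demand = policy_rate + 5.
Substituting into the inflation equation gives inflation = 4*policy_rate - 12.
Linear in policy_rate, so extremes are at the endpoints: policy_rate = -4 gives inflation = -28; policy_rate = 4 gives inflation = 4.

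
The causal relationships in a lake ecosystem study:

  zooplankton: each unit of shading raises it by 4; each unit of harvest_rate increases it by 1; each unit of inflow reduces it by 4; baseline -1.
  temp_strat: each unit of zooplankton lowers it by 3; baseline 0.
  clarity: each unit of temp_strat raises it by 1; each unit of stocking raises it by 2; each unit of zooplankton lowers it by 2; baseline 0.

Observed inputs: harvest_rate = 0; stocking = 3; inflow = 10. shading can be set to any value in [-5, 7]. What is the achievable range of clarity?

Substituting into the zooplankton equation gives zooplankton = 4*shading - 41.
This gives temp_strat = -12*shading + 123.
clarity becomes -20*shading + 211.
Linear in shading, so extremes are at the endpoints: shading = -5 gives clarity = 311; shading = 7 gives clarity = 71.

71 to 311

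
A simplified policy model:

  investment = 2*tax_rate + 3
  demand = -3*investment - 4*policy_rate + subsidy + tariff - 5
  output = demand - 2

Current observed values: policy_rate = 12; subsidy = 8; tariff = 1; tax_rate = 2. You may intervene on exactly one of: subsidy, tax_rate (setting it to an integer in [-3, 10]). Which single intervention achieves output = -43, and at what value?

Intervening on subsidy: output = subsidy - 75. Reaching -43 requires subsidy = 32, outside [-3, 10].
Intervening on tax_rate: with other inputs at their observed values, output = -6*tax_rate - 55. Solving for -43 gives tax_rate = -2, within [-3, 10].

set tax_rate = -2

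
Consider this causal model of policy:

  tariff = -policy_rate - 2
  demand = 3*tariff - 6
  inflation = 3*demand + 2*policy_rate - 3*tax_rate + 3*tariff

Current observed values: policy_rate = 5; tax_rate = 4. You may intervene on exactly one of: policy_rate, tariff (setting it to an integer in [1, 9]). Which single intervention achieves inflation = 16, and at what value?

set tariff = 3

Intervening on policy_rate: inflation = -10*policy_rate - 54. Reaching 16 requires policy_rate = -7, outside [1, 9].
Intervening on tariff: with other inputs at their observed values, inflation = 12*tariff - 20. Solving for 16 gives tariff = 3, within [1, 9].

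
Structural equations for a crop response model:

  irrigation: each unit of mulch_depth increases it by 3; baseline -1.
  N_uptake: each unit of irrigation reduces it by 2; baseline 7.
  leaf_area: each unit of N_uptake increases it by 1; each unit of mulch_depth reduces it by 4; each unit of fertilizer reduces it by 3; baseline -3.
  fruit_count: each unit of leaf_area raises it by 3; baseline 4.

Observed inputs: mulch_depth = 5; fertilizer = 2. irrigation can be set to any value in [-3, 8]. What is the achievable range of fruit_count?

Intervening on irrigation fixes its value directly, overriding its dependence on mulch_depth.
Substituting into the leaf_area equation gives leaf_area = -2*irrigation - 22.
fruit_count becomes -6*irrigation - 62.
Linear in irrigation, so extremes are at the endpoints: irrigation = -3 gives fruit_count = -44; irrigation = 8 gives fruit_count = -110.

-110 to -44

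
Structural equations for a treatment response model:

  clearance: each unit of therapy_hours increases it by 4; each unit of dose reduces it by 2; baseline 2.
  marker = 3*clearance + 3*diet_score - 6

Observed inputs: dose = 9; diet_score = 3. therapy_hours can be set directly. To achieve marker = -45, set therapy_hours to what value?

therapy_hours = 0

Substituting into the clearance equation gives clearance = 4*therapy_hours - 16.
So marker = 12*therapy_hours - 45.
Solve 12*therapy_hours - 45 = -45: therapy_hours = (-45 + 45) / 12 = 0.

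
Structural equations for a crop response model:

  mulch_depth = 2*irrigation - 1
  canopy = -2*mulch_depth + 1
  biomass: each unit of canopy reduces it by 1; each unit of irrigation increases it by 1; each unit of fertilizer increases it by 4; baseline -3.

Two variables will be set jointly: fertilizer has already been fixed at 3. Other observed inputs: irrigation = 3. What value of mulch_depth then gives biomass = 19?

mulch_depth = 4

With fertilizer held at 3:
Intervening on mulch_depth fixes its value directly, overriding its dependence on irrigation.
Substituting into the biomass equation gives biomass = 2*mulch_depth + 11.
Solve 2*mulch_depth + 11 = 19: mulch_depth = (19 - 11) / 2 = 4.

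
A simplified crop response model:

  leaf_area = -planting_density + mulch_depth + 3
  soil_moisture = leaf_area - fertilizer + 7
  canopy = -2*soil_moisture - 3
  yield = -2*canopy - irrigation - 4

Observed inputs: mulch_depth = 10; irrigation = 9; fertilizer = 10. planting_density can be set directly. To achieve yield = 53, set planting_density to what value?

Substituting into the leaf_area equation gives leaf_area = -planting_density + 13.
This gives soil_moisture = -planting_density + 10.
This gives canopy = 2*planting_density - 23.
Substituting into the yield equation gives yield = -4*planting_density + 33.
Solve -4*planting_density + 33 = 53: planting_density = (53 - 33) / -4 = -5.

planting_density = -5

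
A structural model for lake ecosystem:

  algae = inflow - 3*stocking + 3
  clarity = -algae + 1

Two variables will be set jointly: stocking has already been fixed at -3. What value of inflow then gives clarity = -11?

With stocking held at -3:
Substituting into the algae equation gives algae = inflow + 12.
Substituting into the clarity equation gives clarity = -inflow - 11.
Solve -inflow - 11 = -11: inflow = (-11 + 11) / -1 = 0.

inflow = 0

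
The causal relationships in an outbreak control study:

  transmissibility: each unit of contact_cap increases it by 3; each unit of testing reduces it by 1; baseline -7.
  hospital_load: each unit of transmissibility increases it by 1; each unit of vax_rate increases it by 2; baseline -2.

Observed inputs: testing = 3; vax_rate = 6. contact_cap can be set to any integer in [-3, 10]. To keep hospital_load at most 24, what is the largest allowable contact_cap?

Substituting into the transmissibility equation gives transmissibility = 3*contact_cap - 10.
Substituting into the hospital_load equation gives hospital_load = 3*contact_cap.
Require 3*contact_cap ≤ 24, so contact_cap ≤ 8.
The largest integer in [-3, 10] satisfying this is 8.

contact_cap = 8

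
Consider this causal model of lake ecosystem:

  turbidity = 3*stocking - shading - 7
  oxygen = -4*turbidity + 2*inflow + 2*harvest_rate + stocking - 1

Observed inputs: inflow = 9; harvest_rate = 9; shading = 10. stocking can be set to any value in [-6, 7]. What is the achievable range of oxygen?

Substituting into the turbidity equation gives turbidity = 3*stocking - 17.
Substituting into the oxygen equation gives oxygen = -11*stocking + 103.
Linear in stocking, so extremes are at the endpoints: stocking = -6 gives oxygen = 169; stocking = 7 gives oxygen = 26.

26 to 169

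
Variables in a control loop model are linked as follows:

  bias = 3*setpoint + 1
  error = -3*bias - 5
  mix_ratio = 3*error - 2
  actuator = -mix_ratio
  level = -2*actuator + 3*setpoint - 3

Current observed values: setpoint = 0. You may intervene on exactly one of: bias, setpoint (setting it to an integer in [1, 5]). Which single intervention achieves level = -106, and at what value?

Intervening on bias: level = -18*bias - 37. Reaching -106 requires bias = 23/6, not an integer.
Intervening on setpoint: with other inputs at their observed values, level = -51*setpoint - 55. Solving for -106 gives setpoint = 1, within [1, 5].

set setpoint = 1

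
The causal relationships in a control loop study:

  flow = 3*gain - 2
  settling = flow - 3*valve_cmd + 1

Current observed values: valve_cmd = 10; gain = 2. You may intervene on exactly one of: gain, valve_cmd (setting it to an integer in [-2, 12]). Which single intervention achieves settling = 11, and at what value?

Intervening on gain: settling = 3*gain - 31. Reaching 11 requires gain = 14, outside [-2, 12].
Intervening on valve_cmd: with other inputs at their observed values, settling = -3*valve_cmd + 5. Solving for 11 gives valve_cmd = -2, within [-2, 12].

set valve_cmd = -2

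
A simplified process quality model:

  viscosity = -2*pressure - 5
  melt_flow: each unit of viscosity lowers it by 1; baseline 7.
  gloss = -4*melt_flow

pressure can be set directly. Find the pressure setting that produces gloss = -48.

pressure = 0

Substituting into the melt_flow equation gives melt_flow = 2*pressure + 12.
Substituting into the gloss equation gives gloss = -8*pressure - 48.
Solve -8*pressure - 48 = -48: pressure = (-48 + 48) / -8 = 0.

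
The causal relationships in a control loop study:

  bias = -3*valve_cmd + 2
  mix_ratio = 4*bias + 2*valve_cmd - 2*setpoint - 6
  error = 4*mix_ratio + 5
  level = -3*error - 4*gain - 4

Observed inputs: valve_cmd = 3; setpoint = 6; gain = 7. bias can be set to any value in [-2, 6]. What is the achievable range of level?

-191 to 193

Intervening on bias fixes its value directly, overriding its dependence on valve_cmd.
Substituting into the mix_ratio equation gives mix_ratio = 4*bias - 12.
So error = 16*bias - 43.
Substituting into the level equation gives level = -48*bias + 97.
Linear in bias, so extremes are at the endpoints: bias = -2 gives level = 193; bias = 6 gives level = -191.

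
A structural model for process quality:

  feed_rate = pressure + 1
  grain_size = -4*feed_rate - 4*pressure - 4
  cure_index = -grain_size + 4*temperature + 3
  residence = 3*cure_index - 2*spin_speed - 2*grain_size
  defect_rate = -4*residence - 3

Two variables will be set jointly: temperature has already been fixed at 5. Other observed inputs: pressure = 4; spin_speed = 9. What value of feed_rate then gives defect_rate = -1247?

With temperature held at 5:
Intervening on feed_rate fixes its value directly, overriding its dependence on pressure.
Substituting into the grain_size equation gives grain_size = -4*feed_rate - 20.
This gives cure_index = 4*feed_rate + 43.
residence becomes 20*feed_rate + 151.
This gives defect_rate = -80*feed_rate - 607.
Solve -80*feed_rate - 607 = -1247: feed_rate = (-1247 + 607) / -80 = 8.

feed_rate = 8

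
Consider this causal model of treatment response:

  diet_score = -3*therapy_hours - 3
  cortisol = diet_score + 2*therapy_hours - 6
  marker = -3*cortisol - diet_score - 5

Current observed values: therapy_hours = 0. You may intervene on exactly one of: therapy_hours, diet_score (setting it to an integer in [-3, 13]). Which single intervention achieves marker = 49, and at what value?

set therapy_hours = 4

Intervening on therapy_hours: with other inputs at their observed values, marker = 6*therapy_hours + 25. Solving for 49 gives therapy_hours = 4, within [-3, 13].
Intervening on diet_score: marker = -4*diet_score + 13. Reaching 49 requires diet_score = -9, outside [-3, 13].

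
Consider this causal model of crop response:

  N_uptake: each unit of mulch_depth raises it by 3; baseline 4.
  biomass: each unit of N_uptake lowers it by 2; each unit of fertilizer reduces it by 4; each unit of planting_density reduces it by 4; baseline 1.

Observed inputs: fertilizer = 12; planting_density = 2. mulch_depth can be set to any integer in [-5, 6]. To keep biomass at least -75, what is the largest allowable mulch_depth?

Substituting into the biomass equation gives biomass = -6*mulch_depth - 63.
Require -6*mulch_depth - 63 ≥ -75, so mulch_depth ≤ 2.
The largest integer in [-5, 6] satisfying this is 2.

mulch_depth = 2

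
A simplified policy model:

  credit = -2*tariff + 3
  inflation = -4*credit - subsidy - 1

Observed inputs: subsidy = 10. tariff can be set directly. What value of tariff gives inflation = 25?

Substituting into the inflation equation gives inflation = 8*tariff - 23.
Solve 8*tariff - 23 = 25: tariff = (25 + 23) / 8 = 6.

tariff = 6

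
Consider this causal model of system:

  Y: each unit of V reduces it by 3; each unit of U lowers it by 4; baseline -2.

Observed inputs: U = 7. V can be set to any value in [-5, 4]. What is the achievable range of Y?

Substituting into the Y equation gives Y = -3*V - 30.
Linear in V, so extremes are at the endpoints: V = -5 gives Y = -15; V = 4 gives Y = -42.

-42 to -15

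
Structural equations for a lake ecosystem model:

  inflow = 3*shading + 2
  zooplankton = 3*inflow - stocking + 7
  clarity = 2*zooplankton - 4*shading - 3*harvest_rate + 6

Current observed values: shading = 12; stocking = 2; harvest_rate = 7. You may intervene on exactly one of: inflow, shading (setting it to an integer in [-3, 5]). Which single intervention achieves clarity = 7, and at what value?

set shading = 0

Intervening on inflow: clarity = 6*inflow - 53. Reaching 7 requires inflow = 10, outside [-3, 5].
Intervening on shading: with other inputs at their observed values, clarity = 14*shading + 7. Solving for 7 gives shading = 0, within [-3, 5].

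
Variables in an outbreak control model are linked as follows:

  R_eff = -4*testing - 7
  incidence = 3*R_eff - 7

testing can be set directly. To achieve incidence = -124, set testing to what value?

Substituting into the incidence equation gives incidence = -12*testing - 28.
Solve -12*testing - 28 = -124: testing = (-124 + 28) / -12 = 8.

testing = 8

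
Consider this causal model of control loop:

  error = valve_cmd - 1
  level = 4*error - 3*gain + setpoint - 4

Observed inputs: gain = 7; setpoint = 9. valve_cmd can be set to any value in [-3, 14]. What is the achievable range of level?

Substituting into the level equation gives level = 4*valve_cmd - 20.
Linear in valve_cmd, so extremes are at the endpoints: valve_cmd = -3 gives level = -32; valve_cmd = 14 gives level = 36.

-32 to 36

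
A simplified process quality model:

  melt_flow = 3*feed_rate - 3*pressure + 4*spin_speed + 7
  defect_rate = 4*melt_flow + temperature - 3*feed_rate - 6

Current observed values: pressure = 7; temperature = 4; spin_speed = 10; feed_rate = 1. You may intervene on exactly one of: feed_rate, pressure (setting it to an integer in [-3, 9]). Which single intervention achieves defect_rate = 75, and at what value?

Intervening on feed_rate: with other inputs at their observed values, defect_rate = 9*feed_rate + 102. Solving for 75 gives feed_rate = -3, within [-3, 9].
Intervening on pressure: defect_rate = -12*pressure + 195. Reaching 75 requires pressure = 10, outside [-3, 9].

set feed_rate = -3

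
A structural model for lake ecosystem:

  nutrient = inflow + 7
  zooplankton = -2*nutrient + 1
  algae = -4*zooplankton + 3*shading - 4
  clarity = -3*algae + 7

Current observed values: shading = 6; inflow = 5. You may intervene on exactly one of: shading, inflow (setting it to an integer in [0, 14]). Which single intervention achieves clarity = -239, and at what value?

set inflow = 2

Intervening on shading: clarity = -9*shading - 257. Reaching -239 requires shading = -2, outside [0, 14].
Intervening on inflow: with other inputs at their observed values, clarity = -24*inflow - 191. Solving for -239 gives inflow = 2, within [0, 14].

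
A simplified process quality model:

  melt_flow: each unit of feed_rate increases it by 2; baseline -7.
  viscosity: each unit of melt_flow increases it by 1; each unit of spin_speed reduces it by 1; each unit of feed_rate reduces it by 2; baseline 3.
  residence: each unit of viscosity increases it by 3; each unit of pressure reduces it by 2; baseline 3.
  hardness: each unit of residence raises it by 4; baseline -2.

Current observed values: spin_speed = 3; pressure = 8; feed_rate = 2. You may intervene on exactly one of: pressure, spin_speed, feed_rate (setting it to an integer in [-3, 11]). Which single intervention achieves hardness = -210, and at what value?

Intervening on pressure: hardness = -8*pressure - 74. Reaching -210 requires pressure = 17, outside [-3, 11].
Intervening on spin_speed: with other inputs at their observed values, hardness = -12*spin_speed - 102. Solving for -210 gives spin_speed = 9, within [-3, 11].
Intervening on feed_rate: the paths from feed_rate to hardness cancel (net effect zero), leaving hardness = -138; -210 is unreachable this way.

set spin_speed = 9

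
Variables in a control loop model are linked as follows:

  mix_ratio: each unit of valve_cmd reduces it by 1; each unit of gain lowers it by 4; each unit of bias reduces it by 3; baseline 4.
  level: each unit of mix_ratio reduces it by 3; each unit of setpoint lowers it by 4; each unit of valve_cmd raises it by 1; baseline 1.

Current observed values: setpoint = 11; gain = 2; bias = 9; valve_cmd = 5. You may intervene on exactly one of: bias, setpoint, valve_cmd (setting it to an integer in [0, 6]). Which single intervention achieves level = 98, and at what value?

set setpoint = 4

Intervening on bias: level = 9*bias - 11. Reaching 98 requires bias = 109/9, not an integer.
Intervening on setpoint: with other inputs at their observed values, level = -4*setpoint + 114. Solving for 98 gives setpoint = 4, within [0, 6].
Intervening on valve_cmd: level = 4*valve_cmd + 50. Reaching 98 requires valve_cmd = 12, outside [0, 6].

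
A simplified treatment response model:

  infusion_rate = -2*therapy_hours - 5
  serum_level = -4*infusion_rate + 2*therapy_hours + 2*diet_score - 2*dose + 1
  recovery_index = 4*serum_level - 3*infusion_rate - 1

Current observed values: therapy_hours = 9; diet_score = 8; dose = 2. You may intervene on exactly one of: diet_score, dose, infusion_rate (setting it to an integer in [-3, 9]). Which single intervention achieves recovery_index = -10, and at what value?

set infusion_rate = 7

Intervening on diet_score: recovery_index = 8*diet_score + 496. Reaching -10 requires diet_score = -253/4, not an integer.
Intervening on dose: recovery_index = -8*dose + 576. Reaching -10 requires dose = 293/4, not an integer.
Intervening on infusion_rate: with other inputs at their observed values, recovery_index = -19*infusion_rate + 123. Solving for -10 gives infusion_rate = 7, within [-3, 9].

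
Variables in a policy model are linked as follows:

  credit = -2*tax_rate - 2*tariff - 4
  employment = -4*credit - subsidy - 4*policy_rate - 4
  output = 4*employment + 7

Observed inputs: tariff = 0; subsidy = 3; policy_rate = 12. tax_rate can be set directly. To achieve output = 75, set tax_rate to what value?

Substituting into the credit equation gives credit = -2*tax_rate - 4.
employment becomes 8*tax_rate - 39.
This gives output = 32*tax_rate - 149.
Solve 32*tax_rate - 149 = 75: tax_rate = (75 + 149) / 32 = 7.

tax_rate = 7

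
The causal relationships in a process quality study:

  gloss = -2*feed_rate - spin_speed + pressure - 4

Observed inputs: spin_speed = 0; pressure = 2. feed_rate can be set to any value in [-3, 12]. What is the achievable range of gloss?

Substituting into the gloss equation gives gloss = -2*feed_rate - 2.
Linear in feed_rate, so extremes are at the endpoints: feed_rate = -3 gives gloss = 4; feed_rate = 12 gives gloss = -26.

-26 to 4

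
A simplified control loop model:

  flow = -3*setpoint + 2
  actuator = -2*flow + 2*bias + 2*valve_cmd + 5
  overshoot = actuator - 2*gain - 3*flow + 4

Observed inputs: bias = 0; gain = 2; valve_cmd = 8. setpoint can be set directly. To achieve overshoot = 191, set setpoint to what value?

setpoint = 12

Substituting into the actuator equation gives actuator = 6*setpoint + 17.
overshoot becomes 15*setpoint + 11.
Solve 15*setpoint + 11 = 191: setpoint = (191 - 11) / 15 = 12.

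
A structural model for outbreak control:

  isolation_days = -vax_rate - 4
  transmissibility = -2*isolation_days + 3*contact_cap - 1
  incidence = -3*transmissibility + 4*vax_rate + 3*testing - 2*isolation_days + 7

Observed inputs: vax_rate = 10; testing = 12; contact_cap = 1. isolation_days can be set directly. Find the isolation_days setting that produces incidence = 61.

isolation_days = -4

Intervening on isolation_days fixes its value directly, overriding its dependence on vax_rate.
Substituting into the transmissibility equation gives transmissibility = -2*isolation_days + 2.
Substituting into the incidence equation gives incidence = 4*isolation_days + 77.
Solve 4*isolation_days + 77 = 61: isolation_days = (61 - 77) / 4 = -4.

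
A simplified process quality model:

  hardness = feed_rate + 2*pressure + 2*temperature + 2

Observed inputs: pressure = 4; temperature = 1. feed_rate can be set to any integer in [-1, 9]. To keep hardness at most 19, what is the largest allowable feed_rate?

feed_rate = 7

Substituting into the hardness equation gives hardness = feed_rate + 12.
Require feed_rate + 12 ≤ 19, so feed_rate ≤ 7.
The largest integer in [-1, 9] satisfying this is 7.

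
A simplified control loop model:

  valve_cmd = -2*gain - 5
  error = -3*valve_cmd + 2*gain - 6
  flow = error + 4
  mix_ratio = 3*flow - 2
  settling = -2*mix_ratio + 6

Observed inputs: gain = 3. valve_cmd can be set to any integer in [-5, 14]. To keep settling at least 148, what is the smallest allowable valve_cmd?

valve_cmd = 9

Intervening on valve_cmd fixes its value directly, overriding its dependence on gain.
Substituting into the error equation gives error = -3*valve_cmd.
Substituting into the flow equation gives flow = -3*valve_cmd + 4.
mix_ratio becomes -9*valve_cmd + 10.
settling becomes 18*valve_cmd - 14.
Require 18*valve_cmd - 14 ≥ 148, so valve_cmd ≥ 9.
The smallest integer in [-5, 14] satisfying this is 9.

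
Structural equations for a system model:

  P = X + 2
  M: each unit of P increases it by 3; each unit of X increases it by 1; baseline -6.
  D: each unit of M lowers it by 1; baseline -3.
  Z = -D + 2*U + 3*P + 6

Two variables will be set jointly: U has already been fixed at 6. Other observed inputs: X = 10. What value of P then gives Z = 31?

With U held at 6:
Intervening on P fixes its value directly, overriding its dependence on X.
Substituting into the M equation gives M = 3*P + 4.
D becomes -3*P - 7.
Substituting into the Z equation gives Z = 6*P + 25.
Solve 6*P + 25 = 31: P = (31 - 25) / 6 = 1.

P = 1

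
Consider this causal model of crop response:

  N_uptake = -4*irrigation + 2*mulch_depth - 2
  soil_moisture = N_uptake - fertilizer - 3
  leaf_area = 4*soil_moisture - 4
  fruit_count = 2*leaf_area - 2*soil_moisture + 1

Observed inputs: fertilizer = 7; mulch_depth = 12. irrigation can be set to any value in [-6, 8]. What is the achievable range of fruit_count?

Substituting into the N_uptake equation gives N_uptake = -4*irrigation + 22.
This gives soil_moisture = -4*irrigation + 12.
This gives leaf_area = -16*irrigation + 44.
fruit_count becomes -24*irrigation + 65.
Linear in irrigation, so extremes are at the endpoints: irrigation = -6 gives fruit_count = 209; irrigation = 8 gives fruit_count = -127.

-127 to 209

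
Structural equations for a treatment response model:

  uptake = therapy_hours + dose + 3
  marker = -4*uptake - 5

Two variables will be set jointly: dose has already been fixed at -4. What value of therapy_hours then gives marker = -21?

therapy_hours = 5

With dose held at -4:
Substituting into the uptake equation gives uptake = therapy_hours - 1.
marker becomes -4*therapy_hours - 1.
Solve -4*therapy_hours - 1 = -21: therapy_hours = (-21 + 1) / -4 = 5.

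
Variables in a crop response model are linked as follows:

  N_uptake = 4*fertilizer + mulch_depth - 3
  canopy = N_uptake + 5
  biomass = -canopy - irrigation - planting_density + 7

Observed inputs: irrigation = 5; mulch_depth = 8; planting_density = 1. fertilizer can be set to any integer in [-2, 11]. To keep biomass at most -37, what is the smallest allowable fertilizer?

Substituting into the N_uptake equation gives N_uptake = 4*fertilizer + 5.
Substituting into the canopy equation gives canopy = 4*fertilizer + 10.
biomass becomes -4*fertilizer - 9.
Require -4*fertilizer - 9 ≤ -37, so fertilizer ≥ 7.
The smallest integer in [-2, 11] satisfying this is 7.

fertilizer = 7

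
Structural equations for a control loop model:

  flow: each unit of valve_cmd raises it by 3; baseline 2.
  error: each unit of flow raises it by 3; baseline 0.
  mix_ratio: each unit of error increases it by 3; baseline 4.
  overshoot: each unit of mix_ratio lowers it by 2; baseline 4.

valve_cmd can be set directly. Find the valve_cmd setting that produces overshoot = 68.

valve_cmd = -2

Substituting into the error equation gives error = 9*valve_cmd + 6.
So mix_ratio = 27*valve_cmd + 22.
This gives overshoot = -54*valve_cmd - 40.
Solve -54*valve_cmd - 40 = 68: valve_cmd = (68 + 40) / -54 = -2.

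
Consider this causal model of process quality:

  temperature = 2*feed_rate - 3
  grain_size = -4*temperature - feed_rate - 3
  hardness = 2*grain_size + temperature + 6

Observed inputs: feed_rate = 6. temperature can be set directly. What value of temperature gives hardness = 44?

temperature = -8

Intervening on temperature fixes its value directly, overriding its dependence on feed_rate.
Substituting into the grain_size equation gives grain_size = -4*temperature - 9.
hardness becomes -7*temperature - 12.
Solve -7*temperature - 12 = 44: temperature = (44 + 12) / -7 = -8.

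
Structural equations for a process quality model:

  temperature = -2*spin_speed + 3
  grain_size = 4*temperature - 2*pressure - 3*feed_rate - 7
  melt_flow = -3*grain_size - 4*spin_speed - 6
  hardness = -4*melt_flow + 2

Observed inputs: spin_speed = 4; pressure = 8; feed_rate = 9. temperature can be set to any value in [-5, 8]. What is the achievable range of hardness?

-750 to -126

Intervening on temperature fixes its value directly, overriding its dependence on spin_speed.
Substituting into the grain_size equation gives grain_size = 4*temperature - 50.
Substituting into the melt_flow equation gives melt_flow = -12*temperature + 128.
Substituting into the hardness equation gives hardness = 48*temperature - 510.
Linear in temperature, so extremes are at the endpoints: temperature = -5 gives hardness = -750; temperature = 8 gives hardness = -126.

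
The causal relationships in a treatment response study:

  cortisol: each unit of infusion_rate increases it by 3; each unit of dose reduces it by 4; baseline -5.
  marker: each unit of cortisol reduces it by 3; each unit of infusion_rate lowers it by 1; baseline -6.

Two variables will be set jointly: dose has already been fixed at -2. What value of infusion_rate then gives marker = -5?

infusion_rate = -1

With dose held at -2:
Substituting into the cortisol equation gives cortisol = 3*infusion_rate + 3.
Substituting into the marker equation gives marker = -10*infusion_rate - 15.
Solve -10*infusion_rate - 15 = -5: infusion_rate = (-5 + 15) / -10 = -1.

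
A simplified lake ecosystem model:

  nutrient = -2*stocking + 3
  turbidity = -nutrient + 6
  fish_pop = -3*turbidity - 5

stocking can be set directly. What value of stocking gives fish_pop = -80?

Substituting into the turbidity equation gives turbidity = 2*stocking + 3.
Substituting into the fish_pop equation gives fish_pop = -6*stocking - 14.
Solve -6*stocking - 14 = -80: stocking = (-80 + 14) / -6 = 11.

stocking = 11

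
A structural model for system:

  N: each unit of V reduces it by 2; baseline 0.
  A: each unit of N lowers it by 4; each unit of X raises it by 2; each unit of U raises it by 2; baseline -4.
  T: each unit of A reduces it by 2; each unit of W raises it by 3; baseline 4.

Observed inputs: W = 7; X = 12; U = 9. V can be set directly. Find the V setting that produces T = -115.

V = 4

Substituting into the A equation gives A = 8*V + 38.
This gives T = -16*V - 51.
Solve -16*V - 51 = -115: V = (-115 + 51) / -16 = 4.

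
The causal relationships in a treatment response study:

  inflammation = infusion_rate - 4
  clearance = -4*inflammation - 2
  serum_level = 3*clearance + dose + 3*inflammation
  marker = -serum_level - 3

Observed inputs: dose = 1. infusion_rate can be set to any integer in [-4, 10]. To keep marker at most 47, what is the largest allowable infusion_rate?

infusion_rate = 9

Substituting into the clearance equation gives clearance = -4*infusion_rate + 14.
Substituting into the serum_level equation gives serum_level = -9*infusion_rate + 31.
So marker = 9*infusion_rate - 34.
Require 9*infusion_rate - 34 ≤ 47, so infusion_rate ≤ 9.
The largest integer in [-4, 10] satisfying this is 9.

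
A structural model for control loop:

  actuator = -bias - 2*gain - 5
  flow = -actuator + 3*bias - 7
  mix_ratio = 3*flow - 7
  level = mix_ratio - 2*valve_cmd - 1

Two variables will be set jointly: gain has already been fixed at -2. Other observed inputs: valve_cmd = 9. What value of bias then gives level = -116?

bias = -6

With gain held at -2:
Substituting into the actuator equation gives actuator = -bias - 1.
flow becomes 4*bias - 6.
Substituting into the mix_ratio equation gives mix_ratio = 12*bias - 25.
This gives level = 12*bias - 44.
Solve 12*bias - 44 = -116: bias = (-116 + 44) / 12 = -6.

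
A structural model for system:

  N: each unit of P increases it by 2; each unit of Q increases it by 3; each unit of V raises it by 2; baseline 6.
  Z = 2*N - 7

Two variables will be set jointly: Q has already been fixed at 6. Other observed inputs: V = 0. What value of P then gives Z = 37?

With Q held at 6:
Substituting into the N equation gives N = 2*P + 24.
Substituting into the Z equation gives Z = 4*P + 41.
Solve 4*P + 41 = 37: P = (37 - 41) / 4 = -1.

P = -1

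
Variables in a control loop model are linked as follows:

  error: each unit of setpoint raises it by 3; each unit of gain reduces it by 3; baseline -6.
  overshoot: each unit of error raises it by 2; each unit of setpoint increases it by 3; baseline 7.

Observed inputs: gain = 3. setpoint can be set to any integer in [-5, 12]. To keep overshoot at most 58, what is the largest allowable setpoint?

Substituting into the error equation gives error = 3*setpoint - 15.
overshoot becomes 9*setpoint - 23.
Require 9*setpoint - 23 ≤ 58, so setpoint ≤ 9.
The largest integer in [-5, 12] satisfying this is 9.

setpoint = 9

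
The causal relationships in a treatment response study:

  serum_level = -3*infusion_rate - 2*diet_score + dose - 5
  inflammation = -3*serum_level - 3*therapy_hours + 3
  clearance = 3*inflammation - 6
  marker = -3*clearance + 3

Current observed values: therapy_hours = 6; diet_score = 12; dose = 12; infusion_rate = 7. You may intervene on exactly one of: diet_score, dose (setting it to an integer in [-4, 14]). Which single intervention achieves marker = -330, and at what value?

Intervening on diet_score: with other inputs at their observed values, marker = -54*diet_score - 222. Solving for -330 gives diet_score = 2, within [-4, 14].
Intervening on dose: marker = 27*dose - 1194. Reaching -330 requires dose = 32, outside [-4, 14].

set diet_score = 2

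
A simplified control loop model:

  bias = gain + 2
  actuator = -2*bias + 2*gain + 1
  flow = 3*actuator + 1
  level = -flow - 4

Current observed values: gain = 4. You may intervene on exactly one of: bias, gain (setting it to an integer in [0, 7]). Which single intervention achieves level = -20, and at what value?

Intervening on bias: with other inputs at their observed values, level = 6*bias - 32. Solving for -20 gives bias = 2, within [0, 7].
Intervening on gain: the paths from gain to level cancel (net effect zero), leaving level = 4; -20 is unreachable this way.

set bias = 2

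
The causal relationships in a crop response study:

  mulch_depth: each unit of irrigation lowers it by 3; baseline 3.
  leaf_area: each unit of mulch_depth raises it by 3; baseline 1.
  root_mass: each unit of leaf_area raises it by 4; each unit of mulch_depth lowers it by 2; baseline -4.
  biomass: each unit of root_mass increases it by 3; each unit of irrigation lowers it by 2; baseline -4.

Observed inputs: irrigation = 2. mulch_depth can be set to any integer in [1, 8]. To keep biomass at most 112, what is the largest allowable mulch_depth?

Intervening on mulch_depth fixes its value directly, overriding its dependence on irrigation.
Substituting into the root_mass equation gives root_mass = 10*mulch_depth.
Substituting into the biomass equation gives biomass = 30*mulch_depth - 8.
Require 30*mulch_depth - 8 ≤ 112, so mulch_depth ≤ 4.
The largest integer in [1, 8] satisfying this is 4.

mulch_depth = 4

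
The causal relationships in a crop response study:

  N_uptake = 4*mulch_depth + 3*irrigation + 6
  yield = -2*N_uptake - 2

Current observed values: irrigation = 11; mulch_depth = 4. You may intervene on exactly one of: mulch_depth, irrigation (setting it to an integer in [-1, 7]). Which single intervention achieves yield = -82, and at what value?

Intervening on mulch_depth: yield = -8*mulch_depth - 80. Reaching -82 requires mulch_depth = 1/4, not an integer.
Intervening on irrigation: with other inputs at their observed values, yield = -6*irrigation - 46. Solving for -82 gives irrigation = 6, within [-1, 7].

set irrigation = 6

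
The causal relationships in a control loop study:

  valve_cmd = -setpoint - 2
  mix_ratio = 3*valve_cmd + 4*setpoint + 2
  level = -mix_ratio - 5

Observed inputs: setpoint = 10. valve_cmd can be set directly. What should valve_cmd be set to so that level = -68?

valve_cmd = 7

Intervening on valve_cmd fixes its value directly, overriding its dependence on setpoint.
Substituting into the mix_ratio equation gives mix_ratio = 3*valve_cmd + 42.
This gives level = -3*valve_cmd - 47.
Solve -3*valve_cmd - 47 = -68: valve_cmd = (-68 + 47) / -3 = 7.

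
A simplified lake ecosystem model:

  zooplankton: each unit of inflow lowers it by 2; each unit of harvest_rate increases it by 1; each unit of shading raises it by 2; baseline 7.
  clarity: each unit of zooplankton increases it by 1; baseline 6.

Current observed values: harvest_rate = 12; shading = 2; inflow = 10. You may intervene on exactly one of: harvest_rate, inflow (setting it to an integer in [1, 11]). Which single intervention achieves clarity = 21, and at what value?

set inflow = 4

Intervening on harvest_rate: clarity = harvest_rate - 3. Reaching 21 requires harvest_rate = 24, outside [1, 11].
Intervening on inflow: with other inputs at their observed values, clarity = -2*inflow + 29. Solving for 21 gives inflow = 4, within [1, 11].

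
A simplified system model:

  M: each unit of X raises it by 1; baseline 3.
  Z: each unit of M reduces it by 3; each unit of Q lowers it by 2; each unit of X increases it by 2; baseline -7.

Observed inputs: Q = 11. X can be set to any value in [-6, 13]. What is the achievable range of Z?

-51 to -32

Substituting into the Z equation gives Z = -X - 38.
Linear in X, so extremes are at the endpoints: X = -6 gives Z = -32; X = 13 gives Z = -51.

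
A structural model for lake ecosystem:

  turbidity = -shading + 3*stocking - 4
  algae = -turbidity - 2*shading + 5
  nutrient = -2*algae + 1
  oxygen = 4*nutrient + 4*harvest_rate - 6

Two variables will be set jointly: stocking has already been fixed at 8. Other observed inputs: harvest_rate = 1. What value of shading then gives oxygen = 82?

shading = -5

With stocking held at 8:
Substituting into the turbidity equation gives turbidity = -shading + 20.
Substituting into the algae equation gives algae = -shading - 15.
Substituting into the nutrient equation gives nutrient = 2*shading + 31.
So oxygen = 8*shading + 122.
Solve 8*shading + 122 = 82: shading = (82 - 122) / 8 = -5.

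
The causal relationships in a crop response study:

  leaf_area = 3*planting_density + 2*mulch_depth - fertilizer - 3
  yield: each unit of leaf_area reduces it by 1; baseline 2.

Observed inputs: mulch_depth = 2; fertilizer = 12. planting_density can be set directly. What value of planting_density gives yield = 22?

Substituting into the leaf_area equation gives leaf_area = 3*planting_density - 11.
Substituting into the yield equation gives yield = -3*planting_density + 13.
Solve -3*planting_density + 13 = 22: planting_density = (22 - 13) / -3 = -3.

planting_density = -3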